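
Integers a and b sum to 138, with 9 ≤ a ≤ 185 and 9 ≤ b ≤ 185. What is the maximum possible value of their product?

ab = a(138 − a) is maximized when a is as near 138/2 as the bounds allow.
Taking a = 69 and b = 69 (both in [9, 185]) gives ab = 4761.

4761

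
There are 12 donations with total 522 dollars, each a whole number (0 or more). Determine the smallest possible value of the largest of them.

44

If every one of the 12 were at most 43, the total would be at most 12 × 43 = 516 < 522.
Achievable: 6 of them at 44 and 6 at 43 total 522.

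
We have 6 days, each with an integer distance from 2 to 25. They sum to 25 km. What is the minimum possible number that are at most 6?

4

Each value above 6 is at least 7, contributing at least 7 − 2 = 5 above the floor 2.
The sum exceeds the floor total 12 by 13, so at most ⌊13/5⌋ = 2 exceed 6, and at least 4 are ≤ 6.
Exactly 4 works: 4 values at 2 and 2 at 7 total 22; raise one of the low values by 3 (still ≤ 6) to hit 25.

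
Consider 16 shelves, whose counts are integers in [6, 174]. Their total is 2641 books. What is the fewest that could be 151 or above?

11

Each value short of 151 is at most 150, costing at least 174 − 150 = 24 against the maximum total of 2784.
We can afford to lose at most 2784 − 2641 = 143, so at most ⌊143/24⌋ = 5 fall short, and at least 11 are ≥ 151.
Exactly 11 works: 11 values at 174 and 5 at 150 total 2664; lower one of the high values by 23 (still ≥ 151) to hit 2641.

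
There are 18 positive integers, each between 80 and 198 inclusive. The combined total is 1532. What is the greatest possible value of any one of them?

172

To make one integer as large as possible, make the other 17 as small as possible.
The other 17 contribute at least 17 × 80 = 1360, leaving at most 1532 − 1360 = 172.
Since 172 ≤ 198, this is achievable: one at 172 and 17 at 80.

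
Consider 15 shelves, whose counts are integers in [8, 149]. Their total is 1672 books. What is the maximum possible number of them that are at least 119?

With k values at 119 or above and the rest at least 8, the sum is at least 120 + 111k.
Since the sum is 1672, we need 111k ≤ 1552, i.e. k ≤ 13.
k = 13 is achieved by 13 values at 119 and 2 at 8, total 1563; add 109 to one value (staying below 119) to reach 1672.

13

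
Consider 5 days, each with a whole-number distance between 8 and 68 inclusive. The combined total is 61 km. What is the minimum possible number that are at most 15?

If only k of them are at most 15, the other 5 − k are at least 16, so the total is at least (5 − k)·16 + k·8.
This is ≤ 61, so (5 − k)·16 + 8k ≤ 61, which gives k ≥ 3.
Exactly 3 works: 3 values at 8 and 2 at 16 total 56; raise one of the low values by 5 (still ≤ 15) to hit 61.

3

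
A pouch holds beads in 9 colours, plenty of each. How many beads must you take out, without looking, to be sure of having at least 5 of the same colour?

You could draw 4 of every colour without reaching 5 of any — 36 in all.
One more forces 5 of some colour, so 36 + 1 = 37.

37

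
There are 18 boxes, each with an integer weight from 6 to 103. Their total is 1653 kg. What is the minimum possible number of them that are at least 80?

10

Suppose at most 18 − j of them reach 80; then j values are ≤ 79 and the rest ≤ 103.
The total is then ≤ 79·j + 103·(18 − j) = 1854 − 24j. For this to be ≥ 1653 we need j ≤ 8, so at least 18 − 8 = 10 must reach 80.
Exactly 10 works: 10 values at 103 and 8 at 79 total 1662; lower one of the high values by 9 (still ≥ 80) to hit 1653.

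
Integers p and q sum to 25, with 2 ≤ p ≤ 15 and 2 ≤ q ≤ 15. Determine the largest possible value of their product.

156

With p + q fixed, pq peaks when the two are closest together.
Taking p = 12 and q = 13 (both in [2, 15]) gives pq = 156.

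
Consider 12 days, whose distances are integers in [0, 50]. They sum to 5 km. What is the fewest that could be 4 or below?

If only k of them are at most 4, the other 12 − k are at least 5, so the total is at least (12 − k)·5 + k·0.
This is ≤ 5, so (12 − k)·5 + 0k ≤ 5, which gives k ≥ 11.
Exactly 11 works: 11 values at 0 and 1 at 5 total 5.

11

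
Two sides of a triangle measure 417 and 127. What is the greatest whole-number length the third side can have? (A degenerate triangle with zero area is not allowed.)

The third side must be less than 417 + 127 = 544.
The largest integer below 544 is 543.

543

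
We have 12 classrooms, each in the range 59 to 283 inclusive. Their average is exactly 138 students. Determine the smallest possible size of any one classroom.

To make one classroom as small as possible, make the other 11 as large as possible.
The total is 12 × 138 = 1656.
The other 11 can take up 11 × 283 = 3113 ≥ 1656 − 59, so one classroom can sit at its floor of 59.
Achievable: one at 59 and the other 11 totalling 1597, which fits since 11 × 59 ≤ 1597 ≤ 11 × 283.

59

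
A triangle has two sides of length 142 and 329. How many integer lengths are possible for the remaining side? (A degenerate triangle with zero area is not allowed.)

283

The triangle inequality gives |142 − 329| < c < 142 + 329, i.e. 187 < c < 471.
So c can be any integer from 188 to 470: 283 values.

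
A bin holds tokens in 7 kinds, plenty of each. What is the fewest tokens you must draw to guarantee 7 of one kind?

43

You could draw 6 of every kind without reaching 7 of any — 42 in all.
One more forces 7 of some kind, so 42 + 1 = 43.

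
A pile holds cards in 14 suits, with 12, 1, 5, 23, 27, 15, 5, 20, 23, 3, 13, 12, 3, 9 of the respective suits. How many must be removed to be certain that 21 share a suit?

159

In the worst case you take as many as possible of each suit without reaching 21: 12 + 1 + 5 + 20 + 20 + 15 + 5 + 20 + 20 + 3 + 13 + 12 + 3 + 9 = 158.
The next one must give 21 of some suit, so 158 + 1 = 159.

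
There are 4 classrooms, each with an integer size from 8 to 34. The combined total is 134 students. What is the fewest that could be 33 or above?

Suppose at most 4 − j of them reach 33; then j values are ≤ 32 and the rest ≤ 34.
The total is then ≤ 32·j + 34·(4 − j) = 136 − 2j. For this to be ≥ 134 we need j ≤ 1, so at least 4 − 1 = 3 must reach 33.
Exactly 3 works: 3 values at 34 and 1 at 32 total 134.

3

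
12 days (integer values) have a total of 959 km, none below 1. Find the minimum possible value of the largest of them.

80

Some value must be at least ⌈959/12⌉ = 80, since 12 × 79 = 948 < 959.
Taking 1 copy of 79 and 11 copies of 80 gives exactly 959, so 80 is attained.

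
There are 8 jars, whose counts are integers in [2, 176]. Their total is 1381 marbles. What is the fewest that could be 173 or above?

2

Suppose at most 8 − j of them reach 173; then j values are ≤ 172 and the rest ≤ 176.
The total is then ≤ 172·j + 176·(8 − j) = 1408 − 4j. For this to be ≥ 1381 we need j ≤ 6, so at least 8 − 6 = 2 must reach 173.
Exactly 2 works: 2 values at 176 and 6 at 172 total 1384; lower one of the high values by 3 (still ≥ 173) to hit 1381.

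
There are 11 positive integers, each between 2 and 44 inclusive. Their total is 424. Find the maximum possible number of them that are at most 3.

1

Each value at 3 or below falls at least 44 − 3 = 41 short of the ceiling 44.
The ceiling total is 11 × 44 = 484, and we need 424, so at most ⌊(484 − 424)/41⌋ = 1 can be that low.
k = 1 is achieved by 1 value at 3 and 10 at 44, total 443; lower one of the 44's by 19 (still > 3) to reach 424.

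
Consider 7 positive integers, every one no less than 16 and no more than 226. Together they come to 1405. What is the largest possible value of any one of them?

Maximizing one value means minimizing the remaining 6.
The other 6 contribute at least 6 × 16 = 96, leaving at most 1405 − 96 = 1309.
But each integer is capped at 226, so the maximum is 226.
Achievable: one at 226 and the other 6 totalling 1179, which fits since 6 × 16 ≤ 1179 ≤ 6 × 226.

226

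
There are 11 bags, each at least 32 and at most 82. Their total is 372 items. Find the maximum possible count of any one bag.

Maximizing one value means minimizing the remaining 10.
The other 10 contribute at least 10 × 32 = 320, leaving at most 372 − 320 = 52.
Since 52 ≤ 82, this is achievable: one at 52 and 10 at 32.

52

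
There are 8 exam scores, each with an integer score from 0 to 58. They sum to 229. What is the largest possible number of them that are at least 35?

6

If k of the values are ≥ 35, the total is ≥ 35k + 0(8 − k).
Setting 35k + 0(8 − k) ≤ 229 gives 35k ≤ 229, so k ≤ 6.
k = 6 is achieved by 6 values at 35 and 2 at 0, total 210; add 19 to one value (staying below 35) to reach 229.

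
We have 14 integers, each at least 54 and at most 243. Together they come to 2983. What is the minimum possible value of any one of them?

54

To make one integer as small as possible, make the other 13 as large as possible.
The other 13 can take up 13 × 243 = 3159 ≥ 2983 − 54, so one integer can sit at its floor of 54.
Achievable: one at 54 and the other 13 totalling 2929, which fits since 13 × 54 ≤ 2929 ≤ 13 × 243.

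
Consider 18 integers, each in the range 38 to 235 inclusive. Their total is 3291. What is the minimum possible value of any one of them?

Minimizing one value means maximizing the remaining 17.
The other 17 can take up 17 × 235 = 3995 ≥ 3291 − 38, so one integer can sit at its floor of 38.
Achievable: one at 38 and the other 17 totalling 3253, which fits since 17 × 38 ≤ 3253 ≤ 17 × 235.

38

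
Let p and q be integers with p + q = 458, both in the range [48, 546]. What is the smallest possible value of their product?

For a fixed sum, pq is smallest when p and q are as far apart as possible.
The extreme feasible split is p = 48, q = 410, giving pq = 19680.

19680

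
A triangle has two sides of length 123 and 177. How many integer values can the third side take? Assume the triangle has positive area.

The triangle inequality gives |123 − 177| < c < 123 + 177, i.e. 54 < c < 300.
So c can be any integer from 55 to 299: 245 values.

245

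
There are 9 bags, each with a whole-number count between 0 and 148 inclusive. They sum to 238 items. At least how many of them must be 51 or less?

5

If only k of them are at most 51, the other 9 − k are at least 52, so the total is at least (9 − k)·52 + k·0.
This is ≤ 238, so (9 − k)·52 + 0k ≤ 238, which gives k ≥ 5.
Exactly 5 works: 5 values at 0 and 4 at 52 total 208; raise one of the low values by 30 (still ≤ 51) to hit 238.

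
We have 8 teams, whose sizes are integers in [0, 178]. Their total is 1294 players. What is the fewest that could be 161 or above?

If only k of them are at least 161, the other 8 − k are at most 160, so the total is at most k·178 + (8 − k)·160.
This must reach 1294, so k·178 + (8 − k)·160 ≥ 1294, giving k ≥ 1.
Exactly 1 works: 1 value at 178 and 7 at 160 total 1298; lower one of the high values by 4 (still ≥ 161) to hit 1294.

1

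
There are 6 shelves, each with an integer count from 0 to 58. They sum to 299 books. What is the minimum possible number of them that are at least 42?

If only k of them are at least 42, the other 6 − k are at most 41, so the total is at most k·58 + (6 − k)·41.
This must reach 299, so k·58 + (6 − k)·41 ≥ 299, giving k ≥ 4.
Exactly 4 works: 4 values at 58 and 2 at 41 total 314; lower one of the high values by 15 (still ≥ 42) to hit 299.

4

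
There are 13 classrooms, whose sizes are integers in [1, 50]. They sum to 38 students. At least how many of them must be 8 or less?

10

Let j be the number exceeding 8. Then the total is ≥ 9·j + 1·(13 − j) = 13 + 8j.
So 8j ≤ 25 and j ≤ 3; hence at least 13 − 3 = 10 are ≤ 8.
Exactly 10 works: 10 values at 1 and 3 at 9 total 37; raise one of the low values by 1 (still ≤ 8) to hit 38.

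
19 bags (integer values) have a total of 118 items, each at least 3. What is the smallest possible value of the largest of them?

The average is 118/19 > 6, so not all 19 can be 6 or less; the largest is ≥ 7.
Achievable: 4 of them at 7 and 15 at 6 total 118.

7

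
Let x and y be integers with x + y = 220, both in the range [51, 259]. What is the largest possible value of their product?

With x + y fixed, xy peaks when the two are closest together.
Taking x = 110 and y = 110 (both in [51, 259]) gives xy = 12100.

12100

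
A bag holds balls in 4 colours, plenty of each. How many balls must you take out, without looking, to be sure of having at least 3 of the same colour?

You could draw 2 of every colour without reaching 3 of any — 8 in all.
One more forces 3 of some colour, so 8 + 1 = 9.

9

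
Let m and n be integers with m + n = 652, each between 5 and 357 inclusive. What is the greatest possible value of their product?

mn = m(652 − m) is maximized when m is as near 652/2 as the bounds allow.
Taking m = 326 and n = 326 (both in [5, 357]) gives mn = 106276.

106276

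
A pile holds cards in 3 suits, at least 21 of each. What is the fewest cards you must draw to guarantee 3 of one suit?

You could draw 2 of every suit without reaching 3 of any — 6 in all.
One more forces 3 of some suit, so 6 + 1 = 7.

7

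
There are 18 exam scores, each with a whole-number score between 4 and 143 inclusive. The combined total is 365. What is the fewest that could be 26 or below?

6

Each value above 26 is at least 27, contributing at least 27 − 4 = 23 above the floor 4.
The sum exceeds the floor total 72 by 293, so at most ⌊293/23⌋ = 12 exceed 26, and at least 6 are ≤ 26.
Exactly 6 works: 6 values at 4 and 12 at 27 total 348; raise one of the low values by 17 (still ≤ 26) to hit 365.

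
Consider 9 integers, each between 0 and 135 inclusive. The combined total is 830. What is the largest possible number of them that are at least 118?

7

Suppose k of them are at least 118. Those contribute at least 118 each and the other 9 − k at least 0 each.
So the total is at least 118k + 0(9 − k) = 0 + 118k. This must be ≤ 830, giving k ≤ 7.
k = 7 is achieved by 7 values at 118 and 2 at 0, total 826; add 4 to one value (staying below 118) to reach 830.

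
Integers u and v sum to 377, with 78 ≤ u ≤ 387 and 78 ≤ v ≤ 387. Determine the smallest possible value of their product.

uv = u(377 − u) is concave in u, so over [78, 299] it is minimized at an endpoint.
At the endpoint u = 78, v = 377 − 78 = 299, so uv = 78 × 299 = 23322.

23322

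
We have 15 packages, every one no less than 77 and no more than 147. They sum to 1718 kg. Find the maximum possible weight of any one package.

To make one package as large as possible, make the other 14 as small as possible.
The other 14 contribute at least 14 × 77 = 1078, leaving at most 1718 − 1078 = 640.
But each package is capped at 147, so the maximum is 147.
Achievable: one at 147 and the other 14 totalling 1571, which fits since 14 × 77 ≤ 1571 ≤ 14 × 147.

147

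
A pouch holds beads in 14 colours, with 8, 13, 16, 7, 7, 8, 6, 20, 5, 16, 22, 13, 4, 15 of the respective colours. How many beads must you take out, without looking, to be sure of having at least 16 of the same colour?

In the worst case you take as many as possible of each colour without reaching 16: 8 + 13 + 15 + 7 + 7 + 8 + 6 + 15 + 5 + 15 + 15 + 13 + 4 + 15 = 146.
The next one must give 16 of some colour, so 146 + 1 = 147.

147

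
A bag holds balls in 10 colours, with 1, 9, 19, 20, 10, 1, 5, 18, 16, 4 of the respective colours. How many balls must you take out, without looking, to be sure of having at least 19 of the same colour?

101

In the worst case you take as many as possible of each colour without reaching 19: 1 + 9 + 18 + 18 + 10 + 1 + 5 + 18 + 16 + 4 = 100.
The next one must give 19 of some colour, so 100 + 1 = 101.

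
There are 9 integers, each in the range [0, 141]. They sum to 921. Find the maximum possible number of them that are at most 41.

3

Each value at 41 or below falls at least 141 − 41 = 100 short of the ceiling 141.
The ceiling total is 9 × 141 = 1269, and we need 921, so at most ⌊(1269 − 921)/100⌋ = 3 can be that low.
k = 3 is achieved by 3 values at 41 and 6 at 141, total 969; lower one of the 141's by 48 (still > 41) to reach 921.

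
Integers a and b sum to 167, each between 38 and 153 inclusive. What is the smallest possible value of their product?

ab = a(167 − a) is concave in a, so over [38, 129] it is minimized at an endpoint.
At the endpoint a = 38, b = 167 − 38 = 129, so ab = 38 × 129 = 4902.

4902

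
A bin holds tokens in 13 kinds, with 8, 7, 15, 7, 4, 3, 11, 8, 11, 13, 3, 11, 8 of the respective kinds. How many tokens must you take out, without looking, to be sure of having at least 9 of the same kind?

89

In the worst case you take as many as possible of each kind without reaching 9: 8 + 7 + 8 + 7 + 4 + 3 + 8 + 8 + 8 + 8 + 3 + 8 + 8 = 88.
The next one must give 9 of some kind, so 88 + 1 = 89.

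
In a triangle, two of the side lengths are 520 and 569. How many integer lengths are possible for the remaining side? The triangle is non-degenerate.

1039

The triangle inequality gives |520 − 569| < c < 520 + 569, i.e. 49 < c < 1089.
So c can be any integer from 50 to 1088: 1039 values.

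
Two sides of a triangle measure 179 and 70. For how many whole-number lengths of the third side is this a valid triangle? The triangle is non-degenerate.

The triangle inequality gives |179 − 70| < c < 179 + 70, i.e. 109 < c < 249.
So c can be any integer from 110 to 248: 139 values.

139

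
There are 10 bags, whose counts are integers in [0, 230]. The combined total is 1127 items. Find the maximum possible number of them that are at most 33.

5

Each value at 33 or below falls at least 230 − 33 = 197 short of the ceiling 230.
The ceiling total is 10 × 230 = 2300, and we need 1127, so at most ⌊(2300 − 1127)/197⌋ = 5 can be that low.
k = 5 is achieved by 5 values at 33 and 5 at 230, total 1315; lower one of the 230's by 188 (still > 33) to reach 1127.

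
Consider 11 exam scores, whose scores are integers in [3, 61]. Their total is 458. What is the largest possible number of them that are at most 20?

5

Each value at 20 or below falls at least 61 − 20 = 41 short of the ceiling 61.
The ceiling total is 11 × 61 = 671, and we need 458, so at most ⌊(671 − 458)/41⌋ = 5 can be that low.
k = 5 is achieved by 5 values at 20 and 6 at 61, total 466; lower one of the 61's by 8 (still > 20) to reach 458.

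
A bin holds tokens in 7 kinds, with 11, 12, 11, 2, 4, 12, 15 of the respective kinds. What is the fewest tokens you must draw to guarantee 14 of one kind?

66

In the worst case you take as many as possible of each kind without reaching 14: 11 + 12 + 11 + 2 + 4 + 12 + 13 = 65.
The next one must give 14 of some kind, so 65 + 1 = 66.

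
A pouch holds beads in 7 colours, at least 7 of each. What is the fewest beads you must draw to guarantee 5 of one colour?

29

In the worst case you draw 4 of each of the 7 colours: 7 × 4 = 28.
One more forces 5 of some colour, so 28 + 1 = 29.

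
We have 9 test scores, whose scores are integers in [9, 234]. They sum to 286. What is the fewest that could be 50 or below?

Each value above 50 is at least 51, contributing at least 51 − 9 = 42 above the floor 9.
The sum exceeds the floor total 81 by 205, so at most ⌊205/42⌋ = 4 exceed 50, and at least 5 are ≤ 50.
Exactly 5 works: 5 values at 9 and 4 at 51 total 249; raise one of the low values by 37 (still ≤ 50) to hit 286.

5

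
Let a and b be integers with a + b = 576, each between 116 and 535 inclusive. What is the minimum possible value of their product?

53360

Since a + b is fixed, pushing one of them to its bound minimizes the product.
At the endpoint a = 116, b = 576 − 116 = 460, so ab = 116 × 460 = 53360.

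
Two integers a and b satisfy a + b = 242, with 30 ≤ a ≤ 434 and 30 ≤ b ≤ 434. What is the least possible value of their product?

6360

ab = a(242 − a) is concave in a, so over [30, 212] it is minimized at an endpoint.
The extreme feasible split is a = 30, b = 212, giving ab = 6360.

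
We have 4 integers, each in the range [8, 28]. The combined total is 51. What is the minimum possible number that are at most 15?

2

Each value above 15 is at least 16, contributing at least 16 − 8 = 8 above the floor 8.
The sum exceeds the floor total 32 by 19, so at most ⌊19/8⌋ = 2 exceed 15, and at least 2 are ≤ 15.
Exactly 2 works: 2 values at 8 and 2 at 16 total 48; raise one of the low values by 3 (still ≤ 15) to hit 51.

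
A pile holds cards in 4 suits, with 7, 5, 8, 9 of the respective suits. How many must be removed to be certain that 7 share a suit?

24

In the worst case you take as many as possible of each suit without reaching 7: 6 + 5 + 6 + 6 = 23.
The next one must give 7 of some suit, so 23 + 1 = 24.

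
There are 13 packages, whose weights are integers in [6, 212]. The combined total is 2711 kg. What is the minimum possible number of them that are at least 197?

11

Each value short of 197 is at most 196, costing at least 212 − 196 = 16 against the maximum total of 2756.
We can afford to lose at most 2756 − 2711 = 45, so at most ⌊45/16⌋ = 2 fall short, and at least 11 are ≥ 197.
Exactly 11 works: 11 values at 212 and 2 at 196 total 2724; lower one of the high values by 13 (still ≥ 197) to hit 2711.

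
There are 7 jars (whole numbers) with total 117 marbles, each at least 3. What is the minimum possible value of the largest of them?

17

The 7 values sum to 117, so their maximum is at least ⌈117/7⌉ = 17.
Equality holds with 5 values of 17 and 2 values of 16.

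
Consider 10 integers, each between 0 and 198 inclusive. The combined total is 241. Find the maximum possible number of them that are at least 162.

1

Suppose k of them are at least 162. Those contribute at least 162 each and the other 10 − k at least 0 each.
So the total is at least 162k + 0(10 − k) = 0 + 162k. This must be ≤ 241, giving k ≤ 1.
k = 1 is achieved by 1 value at 162 and 9 at 0, total 162; add 79 to one value (staying below 162) to reach 241.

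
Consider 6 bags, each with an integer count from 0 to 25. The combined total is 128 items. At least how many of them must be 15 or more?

4

Each value short of 15 is at most 14, costing at least 25 − 14 = 11 against the maximum total of 150.
We can afford to lose at most 150 − 128 = 22, so at most ⌊22/11⌋ = 2 fall short, and at least 4 are ≥ 15.
Exactly 4 works: 4 values at 25 and 2 at 14 total 128.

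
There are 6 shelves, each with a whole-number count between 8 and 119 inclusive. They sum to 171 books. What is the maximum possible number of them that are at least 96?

1

With k values at 96 or above and the rest at least 8, the sum is at least 48 + 88k.
Since the sum is 171, we need 88k ≤ 123, i.e. k ≤ 1.
k = 1 is achieved by 1 value at 96 and 5 at 8, total 136; add 35 to one value (staying below 96) to reach 171.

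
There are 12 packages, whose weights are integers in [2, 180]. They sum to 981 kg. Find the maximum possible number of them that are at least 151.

If k of the values are ≥ 151, the total is ≥ 151k + 2(12 − k).
Setting 151k + 2(12 − k) ≤ 981 gives 149k ≤ 957, so k ≤ 6.
k = 6 is achieved by 6 values at 151 and 6 at 2, total 918; add 63 to one value (staying below 151) to reach 981.

6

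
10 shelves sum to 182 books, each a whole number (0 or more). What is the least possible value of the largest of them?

19

Some value must be at least ⌈182/10⌉ = 19, since 10 × 18 = 180 < 182.
Taking 8 copies of 18 and 2 copies of 19 gives exactly 182, so 19 is attained.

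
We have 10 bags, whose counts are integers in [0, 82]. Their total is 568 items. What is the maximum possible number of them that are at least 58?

If k of the values are ≥ 58, the total is ≥ 58k + 0(10 − k).
Setting 58k + 0(10 − k) ≤ 568 gives 58k ≤ 568, so k ≤ 9.
k = 9 is achieved by 9 values at 58 and 1 at 0, total 522; add 46 to one value (staying below 58) to reach 568.

9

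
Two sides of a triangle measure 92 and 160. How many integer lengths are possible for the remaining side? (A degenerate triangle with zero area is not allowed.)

183

The triangle inequality gives |92 − 160| < c < 92 + 160, i.e. 68 < c < 252.
So c can be any integer from 69 to 251: 183 values.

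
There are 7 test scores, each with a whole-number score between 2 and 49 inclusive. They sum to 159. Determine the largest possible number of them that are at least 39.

If k of the values are ≥ 39, the total is ≥ 39k + 2(7 − k).
Setting 39k + 2(7 − k) ≤ 159 gives 37k ≤ 145, so k ≤ 3.
k = 3 is achieved by 3 values at 39 and 4 at 2, total 125; add 34 to one value (staying below 39) to reach 159.

3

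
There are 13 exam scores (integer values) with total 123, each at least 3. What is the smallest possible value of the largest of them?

10

If every one of the 13 were at most 9, the total would be at most 13 × 9 = 117 < 123.
Equality holds with 6 values of 10 and 7 values of 9.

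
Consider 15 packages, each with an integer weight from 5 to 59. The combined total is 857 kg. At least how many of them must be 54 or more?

11

If only k of them are at least 54, the other 15 − k are at most 53, so the total is at most k·59 + (15 − k)·53.
This must reach 857, so k·59 + (15 − k)·53 ≥ 857, giving k ≥ 11.
Exactly 11 works: 11 values at 59 and 4 at 53 total 861; lower one of the high values by 4 (still ≥ 54) to hit 857.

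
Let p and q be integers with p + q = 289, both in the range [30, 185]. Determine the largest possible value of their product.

20880

For a fixed sum, the product pq is largest when p and q are as close as possible.
Taking p = 144 and q = 145 (both in [30, 185]) gives pq = 20880.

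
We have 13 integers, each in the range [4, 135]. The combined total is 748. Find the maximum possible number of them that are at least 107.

6

With k values at 107 or above and the rest at least 4, the sum is at least 52 + 103k.
Since the sum is 748, we need 103k ≤ 696, i.e. k ≤ 6.
k = 6 is achieved by 6 values at 107 and 7 at 4, total 670; add 78 to one value (staying below 107) to reach 748.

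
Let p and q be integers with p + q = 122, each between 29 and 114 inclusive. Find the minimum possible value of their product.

2697

For a fixed sum, pq is smallest when p and q are as far apart as possible.
At the endpoint p = 29, q = 122 − 29 = 93, so pq = 29 × 93 = 2697.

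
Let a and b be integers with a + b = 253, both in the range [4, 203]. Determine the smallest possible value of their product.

For a fixed sum, ab is smallest when a and b are as far apart as possible.
The extreme feasible split is a = 50, b = 203, giving ab = 10150.

10150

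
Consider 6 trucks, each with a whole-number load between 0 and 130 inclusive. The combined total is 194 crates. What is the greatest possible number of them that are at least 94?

2

Suppose k of them are at least 94. Those contribute at least 94 each and the other 6 − k at least 0 each.
So the total is at least 94k + 0(6 − k) = 0 + 94k. This must be ≤ 194, giving k ≤ 2.
k = 2 is achieved by 2 values at 94 and 4 at 0, total 188; add 6 to one value (staying below 94) to reach 194.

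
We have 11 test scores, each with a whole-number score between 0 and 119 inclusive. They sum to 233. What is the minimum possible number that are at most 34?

Each value above 34 is at least 35, contributing at least 35 − 0 = 35 above the floor 0.
The sum exceeds the floor total 0 by 233, so at most ⌊233/35⌋ = 6 exceed 34, and at least 5 are ≤ 34.
Exactly 5 works: 5 values at 0 and 6 at 35 total 210; raise one of the low values by 23 (still ≤ 34) to hit 233.

5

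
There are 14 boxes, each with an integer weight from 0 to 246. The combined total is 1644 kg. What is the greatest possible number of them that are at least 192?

With k values at 192 or above and the rest at least 0, the sum is at least 0 + 192k.
Since the sum is 1644, we need 192k ≤ 1644, i.e. k ≤ 8.
k = 8 is achieved by 8 values at 192 and 6 at 0, total 1536; add 108 to one value (staying below 192) to reach 1644.

8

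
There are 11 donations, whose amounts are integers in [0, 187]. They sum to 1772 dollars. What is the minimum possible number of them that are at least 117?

Each value short of 117 is at most 116, costing at least 187 − 116 = 71 against the maximum total of 2057.
We can afford to lose at most 2057 − 1772 = 285, so at most ⌊285/71⌋ = 4 fall short, and at least 7 are ≥ 117.
Exactly 7 works: 7 values at 187 and 4 at 116 total 1773; lower one of the high values by 1 (still ≥ 117) to hit 1772.

7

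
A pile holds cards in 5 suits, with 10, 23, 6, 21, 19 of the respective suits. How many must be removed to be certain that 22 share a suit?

In the worst case you take as many as possible of each suit without reaching 22: 10 + 21 + 6 + 21 + 19 = 77.
The next one must give 22 of some suit, so 77 + 1 = 78.

78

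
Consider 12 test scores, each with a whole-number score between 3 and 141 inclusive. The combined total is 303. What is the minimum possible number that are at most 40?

If only k of them are at most 40, the other 12 − k are at least 41, so the total is at least (12 − k)·41 + k·3.
This is ≤ 303, so (12 − k)·41 + 3k ≤ 303, which gives k ≥ 5.
Exactly 5 works: 5 values at 3 and 7 at 41 total 302; raise one of the low values by 1 (still ≤ 40) to hit 303.

5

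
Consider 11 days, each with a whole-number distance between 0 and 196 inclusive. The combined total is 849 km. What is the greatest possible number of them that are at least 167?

Suppose k of them are at least 167. Those contribute at least 167 each and the other 11 − k at least 0 each.
So the total is at least 167k + 0(11 − k) = 0 + 167k. This must be ≤ 849, giving k ≤ 5.
k = 5 is achieved by 5 values at 167 and 6 at 0, total 835; add 14 to one value (staying below 167) to reach 849.

5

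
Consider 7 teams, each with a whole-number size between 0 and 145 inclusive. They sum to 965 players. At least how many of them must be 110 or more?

Each value short of 110 is at most 109, costing at least 145 − 109 = 36 against the maximum total of 1015.
We can afford to lose at most 1015 − 965 = 50, so at most ⌊50/36⌋ = 1 fall short, and at least 6 are ≥ 110.
Exactly 6 works: 6 values at 145 and 1 at 109 total 979; lower one of the high values by 14 (still ≥ 110) to hit 965.

6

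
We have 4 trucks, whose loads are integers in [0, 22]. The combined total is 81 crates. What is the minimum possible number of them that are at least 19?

If only k of them are at least 19, the other 4 − k are at most 18, so the total is at most k·22 + (4 − k)·18.
This must reach 81, so k·22 + (4 − k)·18 ≥ 81, giving k ≥ 3.
Exactly 3 works: 3 values at 22 and 1 at 18 total 84; lower one of the high values by 3 (still ≥ 19) to hit 81.

3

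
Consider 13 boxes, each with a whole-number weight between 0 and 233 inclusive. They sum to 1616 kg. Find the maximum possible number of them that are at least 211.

7

If k of the values are ≥ 211, the total is ≥ 211k + 0(13 − k).
Setting 211k + 0(13 − k) ≤ 1616 gives 211k ≤ 1616, so k ≤ 7.
k = 7 is achieved by 7 values at 211 and 6 at 0, total 1477; add 139 to one value (staying below 211) to reach 1616.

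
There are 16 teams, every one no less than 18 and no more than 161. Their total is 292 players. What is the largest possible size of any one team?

To make one team as large as possible, make the other 15 as small as possible.
The other 15 contribute at least 15 × 18 = 270, leaving at most 292 − 270 = 22.
Since 22 ≤ 161, this is achievable: one at 22 and 15 at 18.

22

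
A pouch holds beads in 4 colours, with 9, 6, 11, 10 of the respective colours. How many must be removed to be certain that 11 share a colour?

36

In the worst case you take as many as possible of each colour without reaching 11: 9 + 6 + 10 + 10 = 35.
The next one must give 11 of some colour, so 35 + 1 = 36.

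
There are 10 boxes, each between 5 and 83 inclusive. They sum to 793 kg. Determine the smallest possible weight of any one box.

Minimizing one value means maximizing the remaining 9.
The other 9 contribute at most 9 × 83 = 747, leaving at least 793 − 747 = 46.
Since 46 ≥ 5, this is achievable: one at 46 and 9 at 83.

46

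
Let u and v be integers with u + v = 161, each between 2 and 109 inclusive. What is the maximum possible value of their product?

For a fixed sum, the product uv is largest when u and v are as close as possible.
Taking u = 80 and v = 81 (both in [2, 109]) gives uv = 6480.

6480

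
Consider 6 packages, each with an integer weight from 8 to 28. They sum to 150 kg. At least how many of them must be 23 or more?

Each value short of 23 is at most 22, costing at least 28 − 22 = 6 against the maximum total of 168.
We can afford to lose at most 168 − 150 = 18, so at most ⌊18/6⌋ = 3 fall short, and at least 3 are ≥ 23.
Exactly 3 works: 3 values at 28 and 3 at 22 total 150.

3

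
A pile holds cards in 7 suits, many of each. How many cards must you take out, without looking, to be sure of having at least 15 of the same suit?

99

In the worst case you draw 14 of each of the 7 suits: 7 × 14 = 98.
One more forces 15 of some suit, so 98 + 1 = 99.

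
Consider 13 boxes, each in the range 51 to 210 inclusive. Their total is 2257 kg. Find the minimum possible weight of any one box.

Minimizing one value means maximizing the remaining 12.
The other 12 can take up 12 × 210 = 2520 ≥ 2257 − 51, so one box can sit at its floor of 51.
Achievable: one at 51 and the other 12 totalling 2206, which fits since 12 × 51 ≤ 2206 ≤ 12 × 210.

51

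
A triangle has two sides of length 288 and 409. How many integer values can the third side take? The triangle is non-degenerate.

575

The triangle inequality gives |288 − 409| < c < 288 + 409, i.e. 121 < c < 697.
So c can be any integer from 122 to 696: 575 values.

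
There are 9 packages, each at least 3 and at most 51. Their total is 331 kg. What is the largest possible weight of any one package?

51

To make one package as large as possible, make the other 8 as small as possible.
The other 8 contribute at least 8 × 3 = 24, leaving at most 331 − 24 = 307.
But each package is capped at 51, so the maximum is 51.
Achievable: one at 51 and the other 8 totalling 280, which fits since 8 × 3 ≤ 280 ≤ 8 × 51.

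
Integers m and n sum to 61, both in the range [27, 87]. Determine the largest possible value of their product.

930

With m + n fixed, mn peaks when the two are closest together.
Taking m = 30 and n = 31 (both in [27, 87]) gives mn = 930.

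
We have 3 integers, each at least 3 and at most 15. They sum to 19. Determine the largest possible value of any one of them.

13

Maximizing one value means minimizing the remaining 2.
The other 2 contribute at least 2 × 3 = 6, leaving at most 19 − 6 = 13.
Since 13 ≤ 15, this is achievable: one at 13 and 2 at 3.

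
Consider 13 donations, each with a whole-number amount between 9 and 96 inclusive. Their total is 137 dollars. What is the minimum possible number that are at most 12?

If only k of them are at most 12, the other 13 − k are at least 13, so the total is at least (13 − k)·13 + k·9.
This is ≤ 137, so (13 − k)·13 + 9k ≤ 137, which gives k ≥ 8.
Exactly 8 works: 8 values at 9 and 5 at 13 total 137.

8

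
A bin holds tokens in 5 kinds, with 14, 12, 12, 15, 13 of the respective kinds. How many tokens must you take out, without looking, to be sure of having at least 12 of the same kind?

56

In the worst case you take as many as possible of each kind without reaching 12: 11 + 11 + 11 + 11 + 11 = 55.
The next one must give 12 of some kind, so 55 + 1 = 56.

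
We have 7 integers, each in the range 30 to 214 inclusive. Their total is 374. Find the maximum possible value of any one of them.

To make one integer as large as possible, make the other 6 as small as possible.
The other 6 contribute at least 6 × 30 = 180, leaving at most 374 − 180 = 194.
Since 194 ≤ 214, this is achievable: one at 194 and 6 at 30.

194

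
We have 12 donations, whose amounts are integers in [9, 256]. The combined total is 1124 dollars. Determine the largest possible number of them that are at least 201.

Suppose k of them are at least 201. Those contribute at least 201 each and the other 12 − k at least 9 each.
So the total is at least 201k + 9(12 − k) = 108 + 192k. This must be ≤ 1124, giving k ≤ 5.
k = 5 is achieved by 5 values at 201 and 7 at 9, total 1068; add 56 to one value (staying below 201) to reach 1124.

5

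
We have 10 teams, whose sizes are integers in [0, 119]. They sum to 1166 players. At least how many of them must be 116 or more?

4

Suppose at most 10 − j of them reach 116; then j values are ≤ 115 and the rest ≤ 119.
The total is then ≤ 115·j + 119·(10 − j) = 1190 − 4j. For this to be ≥ 1166 we need j ≤ 6, so at least 10 − 6 = 4 must reach 116.
Exactly 4 works: 4 values at 119 and 6 at 115 total 1166.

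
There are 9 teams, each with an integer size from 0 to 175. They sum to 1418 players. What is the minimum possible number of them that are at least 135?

If only k of them are at least 135, the other 9 − k are at most 134, so the total is at most k·175 + (9 − k)·134.
This must reach 1418, so k·175 + (9 − k)·134 ≥ 1418, giving k ≥ 6.
Exactly 6 works: 6 values at 175 and 3 at 134 total 1452; lower one of the high values by 34 (still ≥ 135) to hit 1418.

6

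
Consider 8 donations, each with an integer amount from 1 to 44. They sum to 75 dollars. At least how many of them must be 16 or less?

Let j be the number exceeding 16. Then the total is ≥ 17·j + 1·(8 − j) = 8 + 16j.
So 16j ≤ 67 and j ≤ 4; hence at least 8 − 4 = 4 are ≤ 16.
Exactly 4 works: 4 values at 1 and 4 at 17 total 72; raise one of the low values by 3 (still ≤ 16) to hit 75.

4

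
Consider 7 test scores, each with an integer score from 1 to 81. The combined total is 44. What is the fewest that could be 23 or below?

If only k of them are at most 23, the other 7 − k are at least 24, so the total is at least (7 − k)·24 + k·1.
This is ≤ 44, so (7 − k)·24 + 1k ≤ 44, which gives k ≥ 6.
Exactly 6 works: 6 values at 1 and 1 at 24 total 30; raise one of the low values by 14 (still ≤ 23) to hit 44.

6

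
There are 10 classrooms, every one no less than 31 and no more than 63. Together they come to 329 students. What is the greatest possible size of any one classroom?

50

To make one classroom as large as possible, make the other 9 as small as possible.
The other 9 contribute at least 9 × 31 = 279, leaving at most 329 − 279 = 50.
Since 50 ≤ 63, this is achievable: one at 50 and 9 at 31.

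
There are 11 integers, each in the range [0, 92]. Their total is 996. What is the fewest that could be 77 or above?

10

If only k of them are at least 77, the other 11 − k are at most 76, so the total is at most k·92 + (11 − k)·76.
This must reach 996, so k·92 + (11 − k)·76 ≥ 996, giving k ≥ 10.
Exactly 10 works: 10 values at 92 and 1 at 76 total 996.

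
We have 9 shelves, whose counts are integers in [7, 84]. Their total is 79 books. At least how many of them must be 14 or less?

Let j be the number exceeding 14. Then the total is ≥ 15·j + 7·(9 − j) = 63 + 8j.
So 8j ≤ 16 and j ≤ 2; hence at least 9 − 2 = 7 are ≤ 14.
Exactly 7 works: 7 values at 7 and 2 at 15 total 79.

7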